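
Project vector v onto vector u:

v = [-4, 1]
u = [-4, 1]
proj_u(v) = [-4, 1]

v·u = (-4)(-4) + (1)(1) = 17
u·u = (-4)² + (1)² = 17
proj_u(v) = (v·u / u·u) × u = (17/17) × u = (1) × u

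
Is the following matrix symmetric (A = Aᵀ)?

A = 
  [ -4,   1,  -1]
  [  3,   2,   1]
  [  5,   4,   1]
No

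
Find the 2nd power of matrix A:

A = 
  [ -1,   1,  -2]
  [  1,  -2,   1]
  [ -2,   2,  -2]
A² = A·A:
A²[1,1] = (-1)(-1) + (1)(1) + (-2)(-2) = 6
A²[1,2] = (-1)(1) + (1)(-2) + (-2)(2) = -7
A²[1,3] = (-1)(-2) + (1)(1) + (-2)(-2) = 7
A²[2,1] = (1)(-1) + (-2)(1) + (1)(-2) = -5
A²[2,2] = (1)(1) + (-2)(-2) + (1)(2) = 7
A²[2,3] = (1)(-2) + (-2)(1) + (1)(-2) = -6
A²[3,1] = (-2)(-1) + (2)(1) + (-2)(-2) = 8
A²[3,2] = (-2)(1) + (2)(-2) + (-2)(2) = -10
A²[3,3] = (-2)(-2) + (2)(1) + (-2)(-2) = 10
A² = 
  [  6,  -7,   7]
  [ -5,   7,  -6]
  [  8, -10,  10]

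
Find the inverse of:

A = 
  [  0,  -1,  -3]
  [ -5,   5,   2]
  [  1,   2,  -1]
det(A) = (0)·((5)(-1) - (2)(2)) - (-1)·((-5)(-1) - (2)(1)) + (-3)·((-5)(2) - (5)(1))
  = (0)(-9) - (-1)(3) + (-3)(-15)
  = 48
det(A) = 48 ≠ 0, so A is invertible.

Cofactors Cᵢⱼ = (-1)ⁱ⁺ʲ·Mᵢⱼ:
C = 
  [ -9,  -3, -15]
  [ -7,   3,  -1]
  [ 13,  15,  -5]

adj(A) = Cᵀ:
adj(A) = 
  [ -9,  -7,  13]
  [ -3,   3,  15]
  [-15,  -1,  -5]

A⁻¹ = (1/48) · adj(A):
A⁻¹ = 
  [-3/16, -7/48, 13/48]
  [-1/16,  1/16,  5/16]
  [-5/16, -1/48, -5/48]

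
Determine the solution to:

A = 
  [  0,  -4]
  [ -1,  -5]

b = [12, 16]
Row reduce the augmented matrix [A|b]:
Swap R1 ↔ R2
REF = 
  [ -1,  -5,  16]
  [  0,  -4,  12]

Back-substitution:
x₂ = 12 / (-4) = -3
x₁ = (16 - (-5)(-3)) / (-1) = -1

x = [-1, -3]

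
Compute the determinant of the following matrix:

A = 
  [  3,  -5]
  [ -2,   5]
5

For a 2×2 matrix, det = ad - bc = (3)(5) - (-5)(-2) = 5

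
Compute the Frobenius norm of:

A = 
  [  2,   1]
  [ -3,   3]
||A||_F = 4.796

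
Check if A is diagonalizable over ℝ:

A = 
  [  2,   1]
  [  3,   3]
Yes

tr(A) = 5, det(A) = 3
Characteristic polynomial: λ² - tr(A)λ + det(A) = λ² - 5λ + 3
λ² - 5λ + 3 = 0  ⇒  λ = (5 ± √((-5)² - 4·(3)))/2 = (5 ± √(13))/2
  = (5 + √13)/2,  (5 - √13)/2
Eigenvalues: (5 + √13)/2, (5 - √13)/2  (≈ 4.303, 0.6972)
The two irrational eigenvalues are distinct (simple), so each has alg. mult. = geom. mult. = 1.
Sum of geometric multiplicities equals n, so A has n independent eigenvectors.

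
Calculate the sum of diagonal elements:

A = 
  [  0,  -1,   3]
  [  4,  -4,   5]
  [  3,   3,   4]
0

tr(A) = 0 + -4 + 4 = 0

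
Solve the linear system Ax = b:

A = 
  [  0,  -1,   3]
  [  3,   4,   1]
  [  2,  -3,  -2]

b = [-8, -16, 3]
x = [-3, -1, -3]

Row reduce the augmented matrix [A|b]:
Swap R1 ↔ R2
R3 → R3 - (2/3)·R1
R3 → R3 - (17/3)·R2
REF = 
  [    3,     4,     1,   -16]
  [    0,    -1,     3,    -8]
  [    0,     0, -59/3,    59]

Back-substitution:
x₃ = 59 / (-59/3) = -3
x₂ = (-8 - (3)(-3)) / (-1) = -1
x₁ = (-16 - (4)(-1) - (1)(-3)) / 3 = -3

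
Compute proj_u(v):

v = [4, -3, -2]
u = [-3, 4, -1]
v·u = (4)(-3) + (-3)(4) + (-2)(-1) = -22
u·u = (-3)² + (4)² + (-1)² = 26
proj_u(v) = (v·u / u·u) × u = (-22/26) × u = (-11/13) × u

proj_u(v) = [33/13, -44/13, 11/13]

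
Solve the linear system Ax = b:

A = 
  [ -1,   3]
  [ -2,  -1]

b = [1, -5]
Row reduce the augmented matrix [A|b]:
R2 → R2 - (2)·R1
REF = 
  [ -1,   3,   1]
  [  0,  -7,  -7]

Back-substitution:
x₂ = (-7) / (-7) = 1
x₁ = (1 - (3)(1)) / (-1) = 2

x = [2, 1]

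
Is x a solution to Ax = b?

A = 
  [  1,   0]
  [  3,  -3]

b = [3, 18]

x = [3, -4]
No

Ax = [3, 21] ≠ b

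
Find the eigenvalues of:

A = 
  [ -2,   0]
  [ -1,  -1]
λ = -1, -2

tr(A) = -3, det(A) = 2
Characteristic polynomial: λ² - tr(A)λ + det(A) = λ² + 3λ + 2
λ² + 3λ + 2 = (λ + 2)(λ + 1)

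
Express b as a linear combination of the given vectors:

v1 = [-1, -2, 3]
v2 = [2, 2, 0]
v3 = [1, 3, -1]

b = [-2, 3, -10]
c1 = -3, c2 = -3, c3 = 1

b = -3·v1 + -3·v2 + 1·v3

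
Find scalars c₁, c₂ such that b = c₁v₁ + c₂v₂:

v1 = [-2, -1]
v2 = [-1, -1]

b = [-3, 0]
c1 = 3, c2 = -3

b = 3·v1 + -3·v2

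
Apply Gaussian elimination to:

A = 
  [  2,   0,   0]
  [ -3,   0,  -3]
Row operations:
R2 → R2 + (3/2)·R1

Resulting echelon form:
REF = 
  [  2,   0,   0]
  [  0,   0,  -3]

Rank = 2 (number of non-zero pivot rows).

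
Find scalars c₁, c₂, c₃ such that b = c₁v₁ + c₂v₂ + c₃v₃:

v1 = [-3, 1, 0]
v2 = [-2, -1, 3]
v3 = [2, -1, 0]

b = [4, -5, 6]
c1 = -2, c2 = 2, c3 = 1

b = -2·v1 + 2·v2 + 1·v3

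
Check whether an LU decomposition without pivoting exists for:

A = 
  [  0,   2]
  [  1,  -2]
No.
A[1,1] = 0 but A[2,1] = 1 ≠ 0. Any LU with L unit lower triangular has (LU)[1,1] = U[1,1] and (LU)[2,1] = L[2,1]·U[1,1]; matching A forces U[1,1] = 0, which then forces (LU)[2,1] = 0 ≠ 1. A row swap (pivoting) is required.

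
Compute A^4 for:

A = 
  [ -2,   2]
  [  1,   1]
A² = A·A:
A²[1,1] = (-2)(-2) + (2)(1) = 6
A²[1,2] = (-2)(2) + (2)(1) = -2
A²[2,1] = (1)(-2) + (1)(1) = -1
A²[2,2] = (1)(2) + (1)(1) = 3
A² = 
  [  6,  -2]
  [ -1,   3]

A^3 = A^2·A:
A^3[1,1] = (6)(-2) + (-2)(1) = -14
A^3[1,2] = (6)(2) + (-2)(1) = 10
A^3[2,1] = (-1)(-2) + (3)(1) = 5
A^3[2,2] = (-1)(2) + (3)(1) = 1
A^3 = 
  [-14,  10]
  [  5,   1]

A^4 = A^3·A:
A^4[1,1] = (-14)(-2) + (10)(1) = 38
A^4[1,2] = (-14)(2) + (10)(1) = -18
A^4[2,1] = (5)(-2) + (1)(1) = -9
A^4[2,2] = (5)(2) + (1)(1) = 11
A^4 = 
  [ 38, -18]
  [ -9,  11]

Therefore
A^4 = 
  [ 38, -18]
  [ -9,  11]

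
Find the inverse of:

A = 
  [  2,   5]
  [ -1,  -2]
det(A) = (2)(-2) - (5)(-1) = 1
For a 2×2 matrix, A⁻¹ = (1/det(A)) · [[d, -b], [-c, a]]
    = (1) · [[-2, -5], [1, 2]]

A⁻¹ = 
  [ -2,  -5]
  [  1,   2]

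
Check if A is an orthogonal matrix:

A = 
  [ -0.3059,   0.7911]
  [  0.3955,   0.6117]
No

AᵀA = 
  [  0.2500,  -0.0001]
  [ -0.0001,   1]
≠ I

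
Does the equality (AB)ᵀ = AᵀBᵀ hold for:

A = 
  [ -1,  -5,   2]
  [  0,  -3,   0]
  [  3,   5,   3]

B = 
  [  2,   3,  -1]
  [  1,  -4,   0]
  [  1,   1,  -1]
No

(AB)ᵀ = 
  [ -5,  -3,  14]
  [ 19,  12,  -8]
  [ -1,   0,  -6]

AᵀBᵀ = 
  [ -5,  -1,  -4]
  [-24,   7, -13]
  [  1,   2,  -1]

The two matrices differ, so (AB)ᵀ ≠ AᵀBᵀ in general. The correct identity is (AB)ᵀ = BᵀAᵀ.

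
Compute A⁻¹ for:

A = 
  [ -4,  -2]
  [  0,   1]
det(A) = (-4)(1) - (-2)(0) = -4
For a 2×2 matrix, A⁻¹ = (1/det(A)) · [[d, -b], [-c, a]]
    = (-1/4) · [[1, 2], [0, -4]]

A⁻¹ = 
  [-1/4, -1/2]
  [   0,    1]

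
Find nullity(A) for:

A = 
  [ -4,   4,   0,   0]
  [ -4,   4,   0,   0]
nullity(A) = 3

Row reduce:
R2 → R2 - (1)·R1
REF = 
  [ -4,   4,   0,   0]
  [  0,   0,   0,   0]
Pivot columns: 1 → 1 pivot.
rank(A) = 1, so nullity(A) = 4 - 1 = 3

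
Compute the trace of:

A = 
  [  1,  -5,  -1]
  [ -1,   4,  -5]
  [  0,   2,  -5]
0

tr(A) = 1 + 4 + -5 = 0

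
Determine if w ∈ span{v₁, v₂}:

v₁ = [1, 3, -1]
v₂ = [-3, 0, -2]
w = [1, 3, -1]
Yes

Form the augmented matrix and row-reduce:
[v₁|v₂|w] = 
  [  1,  -3,   1]
  [  3,   0,   3]
  [ -1,  -2,  -1]
R2 → R2 - (3)·R1
R3 → R3 + (1)·R1
R3 → R3 + (5/9)·R2
REF = 
  [  1,  -3,   1]
  [  0,   9,   0]
  [  0,   0,   0]

No row of the form [0 0 | nonzero], so the system is consistent. Back-substitution gives c₁ = 1, c₂ = 0: w = (1)·v₁ + (0)·v₂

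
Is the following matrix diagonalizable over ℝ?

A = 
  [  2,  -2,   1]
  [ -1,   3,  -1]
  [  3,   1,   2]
Yes

Characteristic polynomial: det(λI - A) = λ³ - 7λ² + 12λ - 6
Testing integer divisors of the constant term: p(1) = 0, so (λ - 1) is a factor:
p(λ) = (λ - 1)(λ² - 6λ + 6)
λ² - 6λ + 6 = 0  ⇒  λ = (6 ± √((-6)² - 4·(6)))/2 = (6 ± √(12))/2
  = 3 + √3,  3 - √3
Eigenvalues: 1, 3 + √3, 3 - √3  (≈ 1, 4.732, 1.268)
The two irrational eigenvalues are distinct (simple), so each has alg. mult. = geom. mult. = 1.
λ=1: alg. mult. = 1, geom. mult. = 3 - rank(A - (1)I) = 3 - 2 = 1
Sum of geometric multiplicities equals n, so A has n independent eigenvectors.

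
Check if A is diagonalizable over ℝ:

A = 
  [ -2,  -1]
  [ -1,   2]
Yes

tr(A) = 0, det(A) = -5
Characteristic polynomial: λ² - tr(A)λ + det(A) = λ² - 5
λ² - 5 = 0  ⇒  λ = (0 ± √((0)² - 4·(-5)))/2 = (0 ± √(20))/2
  = √5,  -√5
Eigenvalues: √5, -√5  (≈ 2.236, -2.236)
The two irrational eigenvalues are distinct (simple), so each has alg. mult. = geom. mult. = 1.
Sum of geometric multiplicities equals n, so A has n independent eigenvectors.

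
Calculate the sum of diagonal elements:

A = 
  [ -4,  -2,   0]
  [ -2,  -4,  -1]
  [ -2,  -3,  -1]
-9

tr(A) = -4 + -4 + -1 = -9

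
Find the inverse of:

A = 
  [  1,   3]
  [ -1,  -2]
det(A) = (1)(-2) - (3)(-1) = 1
For a 2×2 matrix, A⁻¹ = (1/det(A)) · [[d, -b], [-c, a]]
    = (1) · [[-2, -3], [1, 1]]

A⁻¹ = 
  [ -2,  -3]
  [  1,   1]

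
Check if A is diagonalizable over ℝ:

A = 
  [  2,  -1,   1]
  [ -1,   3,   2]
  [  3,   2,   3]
Yes

Characteristic polynomial: det(λI - A) = λ³ - 8λ² + 13λ + 10
Testing integer divisors of the constant term: p(5) = 0, so (λ - 5) is a factor:
p(λ) = (λ - 5)(λ² - 3λ - 2)
λ² - 3λ - 2 = 0  ⇒  λ = (3 ± √((-3)² - 4·(-2)))/2 = (3 ± √(17))/2
  = (3 + √17)/2,  (3 - √17)/2
Eigenvalues: 5, (3 + √17)/2, (3 - √17)/2  (≈ 5, 3.562, -0.5616)
The two irrational eigenvalues are distinct (simple), so each has alg. mult. = geom. mult. = 1.
λ=5: alg. mult. = 1, geom. mult. = 3 - rank(A - (5)I) = 3 - 2 = 1
Sum of geometric multiplicities equals n, so A has n independent eigenvectors.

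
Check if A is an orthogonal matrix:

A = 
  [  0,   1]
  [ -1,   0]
Yes

AᵀA = 
  [  1,   0]
  [  0,   1]
= I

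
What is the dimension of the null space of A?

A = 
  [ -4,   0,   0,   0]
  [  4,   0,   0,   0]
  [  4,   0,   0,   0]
nullity(A) = 3

Row reduce:
R2 → R2 + (1)·R1
R3 → R3 + (1)·R1
REF = 
  [ -4,   0,   0,   0]
  [  0,   0,   0,   0]
  [  0,   0,   0,   0]
Pivot columns: 1 → 1 pivot.
rank(A) = 1, so nullity(A) = 4 - 1 = 3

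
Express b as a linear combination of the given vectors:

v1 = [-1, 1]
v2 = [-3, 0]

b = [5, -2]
c1 = -2, c2 = -1

b = -2·v1 + -1·v2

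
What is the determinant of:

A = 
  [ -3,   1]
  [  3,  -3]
6

For a 2×2 matrix, det = ad - bc = (-3)(-3) - (1)(3) = 6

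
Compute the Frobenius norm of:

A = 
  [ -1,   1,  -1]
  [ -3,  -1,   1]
||A||_F = 3.742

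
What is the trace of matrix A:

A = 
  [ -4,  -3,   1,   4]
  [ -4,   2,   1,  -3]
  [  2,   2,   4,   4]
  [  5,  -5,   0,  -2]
0

tr(A) = -4 + 2 + 4 + -2 = 0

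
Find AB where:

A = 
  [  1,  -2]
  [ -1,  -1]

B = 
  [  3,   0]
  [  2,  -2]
AB = 
  [ -1,   4]
  [ -5,   2]

A is 2×2 and B is 2×2, so AB is 2×2. Each entry is (row of A)·(column of B):
AB[1,1] = (1)(3) + (-2)(2) = -1
AB[1,2] = (1)(0) + (-2)(-2) = 4
AB[2,1] = (-1)(3) + (-1)(2) = -5
AB[2,2] = (-1)(0) + (-1)(-2) = 2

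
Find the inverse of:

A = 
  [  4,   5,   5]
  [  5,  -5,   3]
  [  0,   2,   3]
det(A) = (4)·((-5)(3) - (3)(2)) - (5)·((5)(3) - (3)(0)) + (5)·((5)(2) - (-5)(0))
  = (4)(-21) - (5)(15) + (5)(10)
  = -109
det(A) = -109 ≠ 0, so A is invertible.

Cofactors Cᵢⱼ = (-1)ⁱ⁺ʲ·Mᵢⱼ:
C = 
  [-21, -15,  10]
  [ -5,  12,  -8]
  [ 40,  13, -45]

adj(A) = Cᵀ:
adj(A) = 
  [-21,  -5,  40]
  [-15,  12,  13]
  [ 10,  -8, -45]

A⁻¹ = (-1/109) · adj(A):
A⁻¹ = 
  [ 21/109,   5/109, -40/109]
  [ 15/109, -12/109, -13/109]
  [-10/109,   8/109,  45/109]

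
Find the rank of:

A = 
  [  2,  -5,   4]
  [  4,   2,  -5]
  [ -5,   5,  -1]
Row reduce:
R2 → R2 - (2)·R1
R3 → R3 + (5/2)·R1
R3 → R3 + (5/8)·R2
REF = 
  [  2,  -5,   4]
  [  0,  12, -13]
  [  0,   0, 7/8]
Pivot columns: 1, 2, 3 → 3 pivots.

rank(A) = 3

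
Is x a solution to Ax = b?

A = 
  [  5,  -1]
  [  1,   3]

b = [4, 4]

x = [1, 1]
Yes

Ax = [4, 4] = b ✓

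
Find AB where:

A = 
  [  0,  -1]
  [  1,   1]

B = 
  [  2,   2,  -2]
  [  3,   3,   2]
A is 2×2 and B is 2×3, so AB is 2×3. Each entry is (row of A)·(column of B):
AB[1,1] = (0)(2) + (-1)(3) = -3
AB[1,2] = (0)(2) + (-1)(3) = -3
AB[1,3] = (0)(-2) + (-1)(2) = -2
AB[2,1] = (1)(2) + (1)(3) = 5
AB[2,2] = (1)(2) + (1)(3) = 5
AB[2,3] = (1)(-2) + (1)(2) = 0

AB = 
  [ -3,  -3,  -2]
  [  5,   5,   0]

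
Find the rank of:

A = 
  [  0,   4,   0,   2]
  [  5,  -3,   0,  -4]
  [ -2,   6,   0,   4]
Row reduce:
Swap R1 ↔ R2
R3 → R3 + (2/5)·R1
R3 → R3 - (6/5)·R2
REF = 
  [  5,  -3,   0,  -4]
  [  0,   4,   0,   2]
  [  0,   0,   0,   0]
Pivot columns: 1, 2 → 2 pivots.

rank(A) = 2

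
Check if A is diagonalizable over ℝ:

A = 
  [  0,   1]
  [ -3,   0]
No

tr(A) = 0, det(A) = 3
Characteristic polynomial: λ² - tr(A)λ + det(A) = λ² + 3
λ² + 3 = 0  ⇒  λ = (0 ± √((0)² - 4·(3)))/2 = (0 ± √(-12))/2
  = i√3,  -i√3
Eigenvalues: i√3, -i√3  (≈ 0 + 1.732i, 0 - 1.732i)
Has complex eigenvalues (not diagonalizable over ℝ).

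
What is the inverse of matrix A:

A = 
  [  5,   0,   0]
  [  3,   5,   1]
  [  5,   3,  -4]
det(A) = (5)·((5)(-4) - (1)(3)) - (0)·((3)(-4) - (1)(5)) + (0)·((3)(3) - (5)(5))
  = (5)(-23) - (0)(-17) + (0)(-16)
  = -115
det(A) = -115 ≠ 0, so A is invertible.

Cofactors Cᵢⱼ = (-1)ⁱ⁺ʲ·Mᵢⱼ:
C = 
  [-23,  17, -16]
  [  0, -20, -15]
  [  0,  -5,  25]

adj(A) = Cᵀ:
adj(A) = 
  [-23,   0,   0]
  [ 17, -20,  -5]
  [-16, -15,  25]

A⁻¹ = (-1/115) · adj(A):
A⁻¹ = 
  [    1/5,       0,       0]
  [-17/115,    4/23,    1/23]
  [ 16/115,    3/23,   -5/23]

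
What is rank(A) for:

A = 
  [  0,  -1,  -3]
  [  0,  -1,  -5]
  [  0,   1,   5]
rank(A) = 2

Row reduce:
R2 → R2 - (1)·R1
R3 → R3 + (1)·R1
R3 → R3 + (1)·R2
REF = 
  [  0,  -1,  -3]
  [  0,   0,  -2]
  [  0,   0,   0]
Pivot columns: 2, 3 → 2 pivots.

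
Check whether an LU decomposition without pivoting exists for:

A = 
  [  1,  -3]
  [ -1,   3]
Yes.
A[1,1] = 1 ≠ 0, so Gaussian elimination proceeds without a row swap: multiplier ℓ₂₁ = (-1)/(1) = -1, and U[2,2] = 3 - (-1)(-3) = 0.
L = 
  [  1,   0]
  [ -1,   1]
U = 
  [  1,  -3]
  [  0,   0]
Check row 2 of LU: [(-1)(1), (-1)(-3) + 0] = [-1, 3] = row 2 of A ✓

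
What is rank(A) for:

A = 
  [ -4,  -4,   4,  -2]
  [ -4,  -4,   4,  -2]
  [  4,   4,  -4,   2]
Row reduce:
R2 → R2 - (1)·R1
R3 → R3 + (1)·R1
REF = 
  [ -4,  -4,   4,  -2]
  [  0,   0,   0,   0]
  [  0,   0,   0,   0]
Pivot columns: 1 → 1 pivot.

rank(A) = 1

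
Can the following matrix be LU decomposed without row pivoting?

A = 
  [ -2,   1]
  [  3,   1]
Yes.
A[1,1] = -2 ≠ 0, so Gaussian elimination proceeds without a row swap: multiplier ℓ₂₁ = (3)/(-2) = -3/2, and U[2,2] = 1 - (-3/2)(1) = 5/2.
L = 
  [   1,    0]
  [-3/2,    1]
U = 
  [ -2,   1]
  [  0, 5/2]
Check row 2 of LU: [(-3/2)(-2), (-3/2)(1) + (5/2)] = [3, 1] = row 2 of A ✓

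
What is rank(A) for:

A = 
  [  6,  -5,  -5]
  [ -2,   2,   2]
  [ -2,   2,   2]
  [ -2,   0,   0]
rank(A) = 2

Row reduce:
R2 → R2 + (1/3)·R1
R3 → R3 + (1/3)·R1
R4 → R4 + (1/3)·R1
R3 → R3 - (1)·R2
R4 → R4 + (5)·R2
REF = 
  [  6,  -5,  -5]
  [  0, 1/3, 1/3]
  [  0,   0,   0]
  [  0,   0,   0]
Pivot columns: 1, 2 → 2 pivots.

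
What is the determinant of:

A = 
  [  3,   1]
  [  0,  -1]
-3

For a 2×2 matrix, det = ad - bc = (3)(-1) - (1)(0) = -3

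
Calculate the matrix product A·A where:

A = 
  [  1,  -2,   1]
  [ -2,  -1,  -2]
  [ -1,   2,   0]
A² = A·A:
A²[1,1] = (1)(1) + (-2)(-2) + (1)(-1) = 4
A²[1,2] = (1)(-2) + (-2)(-1) + (1)(2) = 2
A²[1,3] = (1)(1) + (-2)(-2) + (1)(0) = 5
A²[2,1] = (-2)(1) + (-1)(-2) + (-2)(-1) = 2
A²[2,2] = (-2)(-2) + (-1)(-1) + (-2)(2) = 1
A²[2,3] = (-2)(1) + (-1)(-2) + (-2)(0) = 0
A²[3,1] = (-1)(1) + (2)(-2) + (0)(-1) = -5
A²[3,2] = (-1)(-2) + (2)(-1) + (0)(2) = 0
A²[3,3] = (-1)(1) + (2)(-2) + (0)(0) = -5
A² = 
  [  4,   2,   5]
  [  2,   1,   0]
  [ -5,   0,  -5]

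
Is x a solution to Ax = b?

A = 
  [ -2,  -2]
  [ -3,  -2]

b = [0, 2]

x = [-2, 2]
Yes

Ax = [0, 2] = b ✓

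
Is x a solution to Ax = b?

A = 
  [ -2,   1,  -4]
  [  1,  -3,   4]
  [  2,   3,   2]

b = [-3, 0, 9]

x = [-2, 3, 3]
No

Ax = [-5, 1, 11] ≠ b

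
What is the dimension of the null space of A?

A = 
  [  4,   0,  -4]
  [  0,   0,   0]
nullity(A) = 2

Row reduce:
(no row operations needed)
REF = 
  [  4,   0,  -4]
  [  0,   0,   0]
Pivot columns: 1 → 1 pivot.
rank(A) = 1, so nullity(A) = 3 - 1 = 2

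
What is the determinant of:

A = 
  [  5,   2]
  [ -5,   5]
For a 2×2 matrix, det = ad - bc = (5)(5) - (2)(-5) = 35

det(A) = 35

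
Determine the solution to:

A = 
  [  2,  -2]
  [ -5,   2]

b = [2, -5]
x = [1, 0]

Row reduce the augmented matrix [A|b]:
R2 → R2 + (5/2)·R1
REF = 
  [  2,  -2,   2]
  [  0,  -3,   0]

Back-substitution:
x₂ = 0 / (-3) = 0
x₁ = (2 - (-2)(0)) / 2 = 1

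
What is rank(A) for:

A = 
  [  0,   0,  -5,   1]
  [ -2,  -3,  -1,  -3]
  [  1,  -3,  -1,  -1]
rank(A) = 3

Row reduce:
Swap R1 ↔ R2
R3 → R3 + (1/2)·R1
Swap R2 ↔ R3
REF = 
  [  -2,   -3,   -1,   -3]
  [   0, -9/2, -3/2, -5/2]
  [   0,    0,   -5,    1]
Pivot columns: 1, 2, 3 → 3 pivots.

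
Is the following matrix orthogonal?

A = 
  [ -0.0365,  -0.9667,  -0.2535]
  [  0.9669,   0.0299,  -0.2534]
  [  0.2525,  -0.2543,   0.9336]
Yes

AᵀA = 
  [  1,   0,   0]
  [  0,   1.0001,   0.0001]
  [  0,   0.0001,   1.0001]
≈ I (equal to I up to the 4-dp rounding of the entries)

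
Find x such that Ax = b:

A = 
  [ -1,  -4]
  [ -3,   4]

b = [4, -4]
x = [0, -1]

Row reduce the augmented matrix [A|b]:
R2 → R2 - (3)·R1
REF = 
  [ -1,  -4,   4]
  [  0,  16, -16]

Back-substitution:
x₂ = (-16) / 16 = -1
x₁ = (4 - (-4)(-1)) / (-1) = 0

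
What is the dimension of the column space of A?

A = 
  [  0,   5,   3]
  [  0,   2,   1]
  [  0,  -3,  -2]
Row reduce:
R2 → R2 - (2/5)·R1
R3 → R3 + (3/5)·R1
R3 → R3 - (1)·R2
REF = 
  [   0,    5,    3]
  [   0,    0, -1/5]
  [   0,    0,    0]
Pivot columns: 2, 3 → 2 pivots.
dim(Col(A)) = number of pivot columns = 2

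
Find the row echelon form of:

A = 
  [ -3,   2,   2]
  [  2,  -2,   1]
Row operations:
R2 → R2 + (2/3)·R1

Resulting echelon form:
REF = 
  [  -3,    2,    2]
  [   0, -2/3,  7/3]

Rank = 2 (number of non-zero pivot rows).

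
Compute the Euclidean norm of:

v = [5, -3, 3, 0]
6.557

||v||₂ = √((5)² + (-3)² + (3)² + (0)²) = √43 = 6.557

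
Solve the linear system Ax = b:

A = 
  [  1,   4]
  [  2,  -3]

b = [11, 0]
Row reduce the augmented matrix [A|b]:
R2 → R2 - (2)·R1
REF = 
  [  1,   4,  11]
  [  0, -11, -22]

Back-substitution:
x₂ = (-22) / (-11) = 2
x₁ = (11 - (4)(2)) / 1 = 3

x = [3, 2]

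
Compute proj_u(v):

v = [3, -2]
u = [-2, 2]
v·u = (3)(-2) + (-2)(2) = -10
u·u = (-2)² + (2)² = 8
proj_u(v) = (v·u / u·u) × u = (-10/8) × u = (-5/4) × u

proj_u(v) = [5/2, -5/2]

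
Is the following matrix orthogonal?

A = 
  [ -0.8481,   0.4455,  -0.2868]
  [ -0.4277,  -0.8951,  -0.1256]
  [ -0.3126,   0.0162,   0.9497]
Yes

AᵀA = 
  [  0.9999,  -0.0001,   0.0001]
  [ -0.0001,   0.9999,   0]
  [  0.0001,   0,   1]
≈ I (equal to I up to the 4-dp rounding of the entries)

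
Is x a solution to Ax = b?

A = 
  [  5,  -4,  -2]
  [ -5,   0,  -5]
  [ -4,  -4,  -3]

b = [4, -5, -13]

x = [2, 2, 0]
No

Ax = [2, -10, -16] ≠ b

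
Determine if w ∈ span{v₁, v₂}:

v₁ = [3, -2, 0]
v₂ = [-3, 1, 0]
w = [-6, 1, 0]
Yes

Form the augmented matrix and row-reduce:
[v₁|v₂|w] = 
  [  3,  -3,  -6]
  [ -2,   1,   1]
  [  0,   0,   0]
R2 → R2 + (2/3)·R1
REF = 
  [  3,  -3,  -6]
  [  0,  -1,  -3]
  [  0,   0,   0]

No row of the form [0 0 | nonzero], so the system is consistent. Back-substitution gives c₁ = 1, c₂ = 3: w = (1)·v₁ + (3)·v₂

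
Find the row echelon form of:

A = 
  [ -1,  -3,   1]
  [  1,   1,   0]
Row operations:
R2 → R2 + (1)·R1

Resulting echelon form:
REF = 
  [ -1,  -3,   1]
  [  0,  -2,   1]

Rank = 2 (number of non-zero pivot rows).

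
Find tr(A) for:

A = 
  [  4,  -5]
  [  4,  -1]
3

tr(A) = 4 + -1 = 3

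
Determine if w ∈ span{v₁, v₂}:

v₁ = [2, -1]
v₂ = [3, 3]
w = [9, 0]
Yes

Form the augmented matrix and row-reduce:
[v₁|v₂|w] = 
  [  2,   3,   9]
  [ -1,   3,   0]
R2 → R2 + (1/2)·R1
REF = 
  [  2,   3,   9]
  [  0, 9/2, 9/2]

No row of the form [0 0 | nonzero], so the system is consistent. Back-substitution gives c₁ = 3, c₂ = 1: w = (3)·v₁ + (1)·v₂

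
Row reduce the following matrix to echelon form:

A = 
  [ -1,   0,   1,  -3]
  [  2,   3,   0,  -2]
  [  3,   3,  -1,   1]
Row operations:
R2 → R2 + (2)·R1
R3 → R3 + (3)·R1
R3 → R3 - (1)·R2

Resulting echelon form:
REF = 
  [ -1,   0,   1,  -3]
  [  0,   3,   2,  -8]
  [  0,   0,   0,   0]

Rank = 2 (number of non-zero pivot rows).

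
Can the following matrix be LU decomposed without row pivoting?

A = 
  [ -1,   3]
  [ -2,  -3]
Yes.
A[1,1] = -1 ≠ 0, so Gaussian elimination proceeds without a row swap: multiplier ℓ₂₁ = (-2)/(-1) = 2, and U[2,2] = -3 - (2)(3) = -9.
L = 
  [  1,   0]
  [  2,   1]
U = 
  [ -1,   3]
  [  0,  -9]
Check row 2 of LU: [(2)(-1), (2)(3) + (-9)] = [-2, -3] = row 2 of A ✓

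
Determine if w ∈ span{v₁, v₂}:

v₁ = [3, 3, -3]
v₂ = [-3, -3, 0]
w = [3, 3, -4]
Yes

Form the augmented matrix and row-reduce:
[v₁|v₂|w] = 
  [  3,  -3,   3]
  [  3,  -3,   3]
  [ -3,   0,  -4]
R2 → R2 - (1)·R1
R3 → R3 + (1)·R1
Swap R2 ↔ R3
REF = 
  [  3,  -3,   3]
  [  0,  -3,  -1]
  [  0,   0,   0]

No row of the form [0 0 | nonzero], so the system is consistent. Back-substitution gives c₁ = 4/3, c₂ = 1/3: w = (4/3)·v₁ + (1/3)·v₂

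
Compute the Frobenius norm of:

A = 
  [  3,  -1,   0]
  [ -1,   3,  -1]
||A||_F = 4.583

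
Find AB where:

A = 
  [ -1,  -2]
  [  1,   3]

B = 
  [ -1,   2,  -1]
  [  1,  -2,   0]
A is 2×2 and B is 2×3, so AB is 2×3. Each entry is (row of A)·(column of B):
AB[1,1] = (-1)(-1) + (-2)(1) = -1
AB[1,2] = (-1)(2) + (-2)(-2) = 2
AB[1,3] = (-1)(-1) + (-2)(0) = 1
AB[2,1] = (1)(-1) + (3)(1) = 2
AB[2,2] = (1)(2) + (3)(-2) = -4
AB[2,3] = (1)(-1) + (3)(0) = -1

AB = 
  [ -1,   2,   1]
  [  2,  -4,  -1]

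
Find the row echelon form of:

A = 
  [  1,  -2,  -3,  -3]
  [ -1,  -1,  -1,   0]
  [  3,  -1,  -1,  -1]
Row operations:
R2 → R2 + (1)·R1
R3 → R3 - (3)·R1
R3 → R3 + (5/3)·R2

Resulting echelon form:
REF = 
  [  1,  -2,  -3,  -3]
  [  0,  -3,  -4,  -3]
  [  0,   0, 4/3,   3]

Rank = 3 (number of non-zero pivot rows).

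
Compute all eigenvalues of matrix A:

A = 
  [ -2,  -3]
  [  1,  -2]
λ = -2 + i√3, -2 - i√3  (≈ -2 + 1.732i, -2 - 1.732i)

tr(A) = -4, det(A) = 7
Characteristic polynomial: λ² - tr(A)λ + det(A) = λ² + 4λ + 7
λ² + 4λ + 7 = 0  ⇒  λ = (-4 ± √((4)² - 4·(7)))/2 = (-4 ± √(-12))/2
  = -2 + i√3,  -2 - i√3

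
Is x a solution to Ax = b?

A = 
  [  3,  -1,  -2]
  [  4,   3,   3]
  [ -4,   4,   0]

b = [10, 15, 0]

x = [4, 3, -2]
No

Ax = [13, 19, -4] ≠ b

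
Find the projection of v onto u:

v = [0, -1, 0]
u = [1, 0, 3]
v·u = (0)(1) + (-1)(0) + (0)(3) = 0
u·u = (1)² + (0)² + (3)² = 10
proj_u(v) = (v·u / u·u) × u = (0/10) × u = (0) × u

proj_u(v) = [0, 0, 0]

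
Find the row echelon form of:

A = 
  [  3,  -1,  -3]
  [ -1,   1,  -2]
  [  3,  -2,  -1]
Row operations:
R2 → R2 + (1/3)·R1
R3 → R3 - (1)·R1
R3 → R3 + (3/2)·R2

Resulting echelon form:
REF = 
  [   3,   -1,   -3]
  [   0,  2/3,   -3]
  [   0,    0, -5/2]

Rank = 3 (number of non-zero pivot rows).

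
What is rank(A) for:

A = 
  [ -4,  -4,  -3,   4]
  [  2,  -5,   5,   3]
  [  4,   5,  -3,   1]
Row reduce:
R2 → R2 + (1/2)·R1
R3 → R3 + (1)·R1
R3 → R3 + (1/7)·R2
REF = 
  [   -4,    -4,    -3,     4]
  [    0,    -7,   7/2,     5]
  [    0,     0, -11/2,  40/7]
Pivot columns: 1, 2, 3 → 3 pivots.

rank(A) = 3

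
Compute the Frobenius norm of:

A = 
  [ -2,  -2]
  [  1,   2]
||A||_F = 3.606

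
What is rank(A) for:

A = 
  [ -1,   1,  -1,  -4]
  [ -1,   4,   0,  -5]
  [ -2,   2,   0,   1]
rank(A) = 3

Row reduce:
R2 → R2 - (1)·R1
R3 → R3 - (2)·R1
REF = 
  [ -1,   1,  -1,  -4]
  [  0,   3,   1,  -1]
  [  0,   0,   2,   9]
Pivot columns: 1, 2, 3 → 3 pivots.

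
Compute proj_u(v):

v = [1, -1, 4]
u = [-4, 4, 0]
v·u = (1)(-4) + (-1)(4) + (4)(0) = -8
u·u = (-4)² + (4)² + (0)² = 32
proj_u(v) = (v·u / u·u) × u = (-8/32) × u = (-1/4) × u

proj_u(v) = [1, -1, 0]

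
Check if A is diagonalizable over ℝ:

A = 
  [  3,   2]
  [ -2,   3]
No

tr(A) = 6, det(A) = 13
Characteristic polynomial: λ² - tr(A)λ + det(A) = λ² - 6λ + 13
λ² - 6λ + 13 = 0  ⇒  λ = (6 ± √((-6)² - 4·(13)))/2 = (6 ± √(-16))/2
  = 3 + 2i,  3 - 2i
Eigenvalues: 3 + 2i, 3 - 2i  (≈ 3 + 2i, 3 - 2i)
Has complex eigenvalues (not diagonalizable over ℝ).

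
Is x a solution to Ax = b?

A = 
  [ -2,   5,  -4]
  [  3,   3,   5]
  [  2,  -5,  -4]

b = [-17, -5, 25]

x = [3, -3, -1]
Yes

Ax = [-17, -5, 25] = b ✓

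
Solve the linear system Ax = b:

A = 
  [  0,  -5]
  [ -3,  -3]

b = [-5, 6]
x = [-3, 1]

Row reduce the augmented matrix [A|b]:
Swap R1 ↔ R2
REF = 
  [ -3,  -3,   6]
  [  0,  -5,  -5]

Back-substitution:
x₂ = (-5) / (-5) = 1
x₁ = (6 - (-3)(1)) / (-3) = -3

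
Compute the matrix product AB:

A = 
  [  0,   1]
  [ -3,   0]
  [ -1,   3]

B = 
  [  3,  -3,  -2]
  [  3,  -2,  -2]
A is 3×2 and B is 2×3, so AB is 3×3. Each entry is (row of A)·(column of B):
AB[1,1] = (0)(3) + (1)(3) = 3
AB[1,2] = (0)(-3) + (1)(-2) = -2
AB[1,3] = (0)(-2) + (1)(-2) = -2
AB[2,1] = (-3)(3) + (0)(3) = -9
AB[2,2] = (-3)(-3) + (0)(-2) = 9
AB[2,3] = (-3)(-2) + (0)(-2) = 6
AB[3,1] = (-1)(3) + (3)(3) = 6
AB[3,2] = (-1)(-3) + (3)(-2) = -3
AB[3,3] = (-1)(-2) + (3)(-2) = -4

AB = 
  [  3,  -2,  -2]
  [ -9,   9,   6]
  [  6,  -3,  -4]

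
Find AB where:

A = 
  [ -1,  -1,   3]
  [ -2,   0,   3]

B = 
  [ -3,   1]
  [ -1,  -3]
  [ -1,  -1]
A is 2×3 and B is 3×2, so AB is 2×2. Each entry is (row of A)·(column of B):
AB[1,1] = (-1)(-3) + (-1)(-1) + (3)(-1) = 1
AB[1,2] = (-1)(1) + (-1)(-3) + (3)(-1) = -1
AB[2,1] = (-2)(-3) + (0)(-1) + (3)(-1) = 3
AB[2,2] = (-2)(1) + (0)(-3) + (3)(-1) = -5

AB = 
  [  1,  -1]
  [  3,  -5]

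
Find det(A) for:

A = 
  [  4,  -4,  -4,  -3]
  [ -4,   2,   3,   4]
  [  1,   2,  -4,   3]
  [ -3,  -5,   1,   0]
-141

Cofactor expansion along row 1: det(A) = a₁₁M₁₁ - a₁₂M₁₂ + a₁₃M₁₃ - a₁₄M₁₄

M₁₁ = det[[2, 3, 4]; [2, -4, 3]; [-5, 1, 0]]
  = (2)·((-4)(0) - (3)(1)) - (3)·((2)(0) - (3)(-5)) + (4)·((2)(1) - (-4)(-5))
  = (2)(-3) - (3)(15) + (4)(-18)
  = -123
M₁₂ = det[[-4, 3, 4]; [1, -4, 3]; [-3, 1, 0]]
  = (-4)·((-4)(0) - (3)(1)) - (3)·((1)(0) - (3)(-3)) + (4)·((1)(1) - (-4)(-3))
  = (-4)(-3) - (3)(9) + (4)(-11)
  = -59
M₁₃ = det[[-4, 2, 4]; [1, 2, 3]; [-3, -5, 0]]
  = (-4)·((2)(0) - (3)(-5)) - (2)·((1)(0) - (3)(-3)) + (4)·((1)(-5) - (2)(-3))
  = (-4)(15) - (2)(9) + (4)(1)
  = -74
M₁₄ = det[[-4, 2, 3]; [1, 2, -4]; [-3, -5, 1]]
  = (-4)·((2)(1) - (-4)(-5)) - (2)·((1)(1) - (-4)(-3)) + (3)·((1)(-5) - (2)(-3))
  = (-4)(-18) - (2)(-11) + (3)(1)
  = 97

det(A) = (4)(-123) - (-4)(-59) + (-4)(-74) - (-3)(97) = -141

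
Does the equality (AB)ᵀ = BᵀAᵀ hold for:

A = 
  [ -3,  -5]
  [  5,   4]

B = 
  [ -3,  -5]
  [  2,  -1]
Yes

(AB)ᵀ = 
  [ -1,  -7]
  [ 20, -29]

BᵀAᵀ = 
  [ -1,  -7]
  [ 20, -29]

Both sides are equal — this is the standard identity (AB)ᵀ = BᵀAᵀ, which holds for all A, B.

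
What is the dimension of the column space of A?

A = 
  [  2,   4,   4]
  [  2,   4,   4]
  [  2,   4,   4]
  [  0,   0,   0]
Row reduce:
R2 → R2 - (1)·R1
R3 → R3 - (1)·R1
REF = 
  [  2,   4,   4]
  [  0,   0,   0]
  [  0,   0,   0]
  [  0,   0,   0]
Pivot columns: 1 → 1 pivot.
dim(Col(A)) = number of pivot columns = 1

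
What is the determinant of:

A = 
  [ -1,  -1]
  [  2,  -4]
For a 2×2 matrix, det = ad - bc = (-1)(-4) - (-1)(2) = 6

det(A) = 6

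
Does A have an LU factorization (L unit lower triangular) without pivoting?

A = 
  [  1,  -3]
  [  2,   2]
Yes.
A[1,1] = 1 ≠ 0, so Gaussian elimination proceeds without a row swap: multiplier ℓ₂₁ = (2)/(1) = 2, and U[2,2] = 2 - (2)(-3) = 8.
L = 
  [  1,   0]
  [  2,   1]
U = 
  [  1,  -3]
  [  0,   8]
Check row 2 of LU: [(2)(1), (2)(-3) + 8] = [2, 2] = row 2 of A ✓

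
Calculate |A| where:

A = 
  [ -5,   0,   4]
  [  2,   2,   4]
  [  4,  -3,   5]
Cofactor expansion along row 1:
det(A) = (-5)·((2)(5) - (4)(-3)) - (0)·((2)(5) - (4)(4)) + (4)·((2)(-3) - (2)(4))
  = (-5)(22) - (0)(-6) + (4)(-14)
  = -166

det(A) = -166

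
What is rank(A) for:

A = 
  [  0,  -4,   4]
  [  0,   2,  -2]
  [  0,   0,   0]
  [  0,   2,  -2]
Row reduce:
R2 → R2 + (1/2)·R1
R4 → R4 + (1/2)·R1
REF = 
  [  0,  -4,   4]
  [  0,   0,   0]
  [  0,   0,   0]
  [  0,   0,   0]
Pivot columns: 2 → 1 pivot.

rank(A) = 1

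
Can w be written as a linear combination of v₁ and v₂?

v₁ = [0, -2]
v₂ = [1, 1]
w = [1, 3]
Yes

Form the augmented matrix and row-reduce:
[v₁|v₂|w] = 
  [  0,   1,   1]
  [ -2,   1,   3]
Swap R1 ↔ R2
REF = 
  [ -2,   1,   3]
  [  0,   1,   1]

No row of the form [0 0 | nonzero], so the system is consistent. Back-substitution gives c₁ = -1, c₂ = 1: w = (-1)·v₁ + (1)·v₂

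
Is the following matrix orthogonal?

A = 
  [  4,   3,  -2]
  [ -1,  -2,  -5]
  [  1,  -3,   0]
No

AᵀA = 
  [ 18,  11,  -3]
  [ 11,  22,   4]
  [ -3,   4,  29]
≠ I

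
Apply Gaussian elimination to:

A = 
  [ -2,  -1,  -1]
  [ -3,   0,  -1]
Row operations:
R2 → R2 - (3/2)·R1

Resulting echelon form:
REF = 
  [ -2,  -1,  -1]
  [  0, 3/2, 1/2]

Rank = 2 (number of non-zero pivot rows).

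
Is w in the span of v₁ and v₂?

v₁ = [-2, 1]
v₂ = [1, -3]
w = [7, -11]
Yes

Form the augmented matrix and row-reduce:
[v₁|v₂|w] = 
  [ -2,   1,   7]
  [  1,  -3, -11]
R2 → R2 + (1/2)·R1
REF = 
  [   -2,     1,     7]
  [    0,  -5/2, -15/2]

No row of the form [0 0 | nonzero], so the system is consistent. Back-substitution gives c₁ = -2, c₂ = 3: w = (-2)·v₁ + (3)·v₂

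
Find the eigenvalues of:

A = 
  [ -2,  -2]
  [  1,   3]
tr(A) = 1, det(A) = -4
Characteristic polynomial: λ² - tr(A)λ + det(A) = λ² - λ - 4
λ² - λ - 4 = 0  ⇒  λ = (1 ± √((-1)² - 4·(-4)))/2 = (1 ± √(17))/2
  = (1 + √17)/2,  (1 - √17)/2

λ = (1 + √17)/2, (1 - √17)/2  (≈ 2.562, -1.562)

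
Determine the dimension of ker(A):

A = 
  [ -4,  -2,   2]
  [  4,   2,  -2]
nullity(A) = 2

Row reduce:
R2 → R2 + (1)·R1
REF = 
  [ -4,  -2,   2]
  [  0,   0,   0]
Pivot columns: 1 → 1 pivot.
rank(A) = 1, so nullity(A) = 3 - 1 = 2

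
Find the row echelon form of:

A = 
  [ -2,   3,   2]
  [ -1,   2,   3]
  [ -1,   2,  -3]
Row operations:
R2 → R2 - (1/2)·R1
R3 → R3 - (1/2)·R1
R3 → R3 - (1)·R2

Resulting echelon form:
REF = 
  [ -2,   3,   2]
  [  0, 1/2,   2]
  [  0,   0,  -6]

Rank = 3 (number of non-zero pivot rows).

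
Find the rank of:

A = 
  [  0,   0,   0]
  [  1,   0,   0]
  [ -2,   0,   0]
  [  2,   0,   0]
rank(A) = 1

Row reduce:
Swap R1 ↔ R2
R3 → R3 + (2)·R1
R4 → R4 - (2)·R1
REF = 
  [  1,   0,   0]
  [  0,   0,   0]
  [  0,   0,   0]
  [  0,   0,   0]
Pivot columns: 1 → 1 pivot.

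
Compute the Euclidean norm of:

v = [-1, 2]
2.236

||v||₂ = √((-1)² + (2)²) = √5 = 2.236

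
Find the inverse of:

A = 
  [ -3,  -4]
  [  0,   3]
det(A) = (-3)(3) - (-4)(0) = -9
For a 2×2 matrix, A⁻¹ = (1/det(A)) · [[d, -b], [-c, a]]
    = (-1/9) · [[3, 4], [0, -3]]

A⁻¹ = 
  [-1/3, -4/9]
  [   0,  1/3]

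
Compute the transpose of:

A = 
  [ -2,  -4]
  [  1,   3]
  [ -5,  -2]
Aᵀ = 
  [ -2,   1,  -5]
  [ -4,   3,  -2]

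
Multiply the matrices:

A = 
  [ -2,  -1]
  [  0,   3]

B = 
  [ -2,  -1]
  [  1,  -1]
A is 2×2 and B is 2×2, so AB is 2×2. Each entry is (row of A)·(column of B):
AB[1,1] = (-2)(-2) + (-1)(1) = 3
AB[1,2] = (-2)(-1) + (-1)(-1) = 3
AB[2,1] = (0)(-2) + (3)(1) = 3
AB[2,2] = (0)(-1) + (3)(-1) = -3

AB = 
  [  3,   3]
  [  3,  -3]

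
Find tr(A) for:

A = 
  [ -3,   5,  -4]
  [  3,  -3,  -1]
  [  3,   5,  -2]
-8

tr(A) = -3 + -3 + -2 = -8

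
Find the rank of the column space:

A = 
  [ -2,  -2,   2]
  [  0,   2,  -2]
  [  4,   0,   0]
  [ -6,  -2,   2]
Row reduce:
R3 → R3 + (2)·R1
R4 → R4 - (3)·R1
R3 → R3 + (2)·R2
R4 → R4 - (2)·R2
REF = 
  [ -2,  -2,   2]
  [  0,   2,  -2]
  [  0,   0,   0]
  [  0,   0,   0]
Pivot columns: 1, 2 → 2 pivots.
dim(Col(A)) = number of pivot columns = 2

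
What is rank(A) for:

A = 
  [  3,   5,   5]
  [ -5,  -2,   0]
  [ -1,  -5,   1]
Row reduce:
R2 → R2 + (5/3)·R1
R3 → R3 + (1/3)·R1
R3 → R3 + (10/19)·R2
REF = 
  [     3,      5,      5]
  [     0,   19/3,   25/3]
  [     0,      0, 134/19]
Pivot columns: 1, 2, 3 → 3 pivots.

rank(A) = 3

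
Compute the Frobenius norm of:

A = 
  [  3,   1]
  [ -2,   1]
||A||_F = 3.873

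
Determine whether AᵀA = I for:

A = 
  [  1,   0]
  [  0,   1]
Yes

AᵀA = 
  [  1,   0]
  [  0,   1]
= I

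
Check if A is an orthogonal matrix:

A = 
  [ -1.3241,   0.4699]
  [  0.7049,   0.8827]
No

AᵀA = 
  [  2.2501,   0]
  [  0,   1]
≠ I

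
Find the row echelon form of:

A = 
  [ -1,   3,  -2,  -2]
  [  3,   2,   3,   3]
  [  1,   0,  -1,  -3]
Row operations:
R2 → R2 + (3)·R1
R3 → R3 + (1)·R1
R3 → R3 - (3/11)·R2

Resulting echelon form:
REF = 
  [    -1,      3,     -2,     -2]
  [     0,     11,     -3,     -3]
  [     0,      0, -24/11, -46/11]

Rank = 3 (number of non-zero pivot rows).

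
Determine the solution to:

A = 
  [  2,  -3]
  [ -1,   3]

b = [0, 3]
x = [3, 2]

Row reduce the augmented matrix [A|b]:
R2 → R2 + (1/2)·R1
REF = 
  [  2,  -3,   0]
  [  0, 3/2,   3]

Back-substitution:
x₂ = 3 / (3/2) = 2
x₁ = (0 - (-3)(2)) / 2 = 3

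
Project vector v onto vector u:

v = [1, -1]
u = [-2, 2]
proj_u(v) = [1, -1]

v·u = (1)(-2) + (-1)(2) = -4
u·u = (-2)² + (2)² = 8
proj_u(v) = (v·u / u·u) × u = (-4/8) × u = (-1/2) × u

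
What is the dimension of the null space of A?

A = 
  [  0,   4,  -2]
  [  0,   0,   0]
nullity(A) = 2

Row reduce:
(no row operations needed)
REF = 
  [  0,   4,  -2]
  [  0,   0,   0]
Pivot columns: 2 → 1 pivot.
rank(A) = 1, so nullity(A) = 3 - 1 = 2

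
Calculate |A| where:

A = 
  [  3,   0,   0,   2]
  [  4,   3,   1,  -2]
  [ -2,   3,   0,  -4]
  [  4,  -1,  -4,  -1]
Cofactor expansion along row 1: det(A) = a₁₁M₁₁ - a₁₂M₁₂ + a₁₃M₁₃ - a₁₄M₁₄

M₁₁ = det[[3, 1, -2]; [3, 0, -4]; [-1, -4, -1]]
  = (3)·((0)(-1) - (-4)(-4)) - (1)·((3)(-1) - (-4)(-1)) + (-2)·((3)(-4) - (0)(-1))
  = (3)(-16) - (1)(-7) + (-2)(-12)
  = -17
M₁₂ = det[[4, 1, -2]; [-2, 0, -4]; [4, -4, -1]]
  = (4)·((0)(-1) - (-4)(-4)) - (1)·((-2)(-1) - (-4)(4)) + (-2)·((-2)(-4) - (0)(4))
  = (4)(-16) - (1)(18) + (-2)(8)
  = -98
M₁₃ = det[[4, 3, -2]; [-2, 3, -4]; [4, -1, -1]]
  = (4)·((3)(-1) - (-4)(-1)) - (3)·((-2)(-1) - (-4)(4)) + (-2)·((-2)(-1) - (3)(4))
  = (4)(-7) - (3)(18) + (-2)(-10)
  = -62
M₁₄ = det[[4, 3, 1]; [-2, 3, 0]; [4, -1, -4]]
  = (4)·((3)(-4) - (0)(-1)) - (3)·((-2)(-4) - (0)(4)) + (1)·((-2)(-1) - (3)(4))
  = (4)(-12) - (3)(8) + (1)(-10)
  = -82

det(A) = (3)(-17) - (0)(-98) + (0)(-62) - (2)(-82) = 113

det(A) = 113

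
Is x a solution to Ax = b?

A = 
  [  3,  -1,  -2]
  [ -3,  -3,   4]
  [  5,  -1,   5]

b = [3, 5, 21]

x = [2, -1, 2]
Yes

Ax = [3, 5, 21] = b ✓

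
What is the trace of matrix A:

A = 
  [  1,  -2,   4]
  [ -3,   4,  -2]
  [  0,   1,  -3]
2

tr(A) = 1 + 4 + -3 = 2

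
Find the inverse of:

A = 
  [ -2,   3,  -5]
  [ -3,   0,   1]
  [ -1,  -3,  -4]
det(A) = (-2)·((0)(-4) - (1)(-3)) - (3)·((-3)(-4) - (1)(-1)) + (-5)·((-3)(-3) - (0)(-1))
  = (-2)(3) - (3)(13) + (-5)(9)
  = -90
det(A) = -90 ≠ 0, so A is invertible.

Cofactors Cᵢⱼ = (-1)ⁱ⁺ʲ·Mᵢⱼ:
C = 
  [  3, -13,   9]
  [ 27,   3,  -9]
  [  3,  17,   9]

adj(A) = Cᵀ:
adj(A) = 
  [  3,  27,   3]
  [-13,   3,  17]
  [  9,  -9,   9]

A⁻¹ = (-1/90) · adj(A):
A⁻¹ = 
  [ -1/30,  -3/10,  -1/30]
  [ 13/90,  -1/30, -17/90]
  [ -1/10,   1/10,  -1/10]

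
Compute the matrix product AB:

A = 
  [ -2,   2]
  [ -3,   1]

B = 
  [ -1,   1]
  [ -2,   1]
AB = 
  [ -2,   0]
  [  1,  -2]

A is 2×2 and B is 2×2, so AB is 2×2. Each entry is (row of A)·(column of B):
AB[1,1] = (-2)(-1) + (2)(-2) = -2
AB[1,2] = (-2)(1) + (2)(1) = 0
AB[2,1] = (-3)(-1) + (1)(-2) = 1
AB[2,2] = (-3)(1) + (1)(1) = -2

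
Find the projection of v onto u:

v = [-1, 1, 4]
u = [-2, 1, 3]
v·u = (-1)(-2) + (1)(1) + (4)(3) = 15
u·u = (-2)² + (1)² + (3)² = 14
proj_u(v) = (v·u / u·u) × u = (15/14) × u

proj_u(v) = [-15/7, 15/14, 45/14]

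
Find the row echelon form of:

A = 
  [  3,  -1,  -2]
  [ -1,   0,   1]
Row operations:
R2 → R2 + (1/3)·R1

Resulting echelon form:
REF = 
  [   3,   -1,   -2]
  [   0, -1/3,  1/3]

Rank = 2 (number of non-zero pivot rows).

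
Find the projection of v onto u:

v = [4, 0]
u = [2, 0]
v·u = (4)(2) + (0)(0) = 8
u·u = (2)² + (0)² = 4
proj_u(v) = (v·u / u·u) × u = (8/4) × u = (2) × u

proj_u(v) = [4, 0]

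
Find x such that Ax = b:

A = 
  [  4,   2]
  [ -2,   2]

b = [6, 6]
x = [0, 3]

Row reduce the augmented matrix [A|b]:
R2 → R2 + (1/2)·R1
REF = 
  [  4,   2,   6]
  [  0,   3,   9]

Back-substitution:
x₂ = 9 / 3 = 3
x₁ = (6 - (2)(3)) / 4 = 0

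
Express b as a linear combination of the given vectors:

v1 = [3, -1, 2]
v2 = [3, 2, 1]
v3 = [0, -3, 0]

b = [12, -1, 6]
c1 = 2, c2 = 2, c3 = 1

b = 2·v1 + 2·v2 + 1·v3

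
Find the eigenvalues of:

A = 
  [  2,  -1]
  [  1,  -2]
tr(A) = 0, det(A) = -3
Characteristic polynomial: λ² - tr(A)λ + det(A) = λ² - 3
λ² - 3 = 0  ⇒  λ = (0 ± √((0)² - 4·(-3)))/2 = (0 ± √(12))/2
  = √3,  -√3

λ = √3, -√3  (≈ 1.732, -1.732)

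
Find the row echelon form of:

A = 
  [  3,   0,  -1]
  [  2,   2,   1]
Row operations:
R2 → R2 - (2/3)·R1

Resulting echelon form:
REF = 
  [  3,   0,  -1]
  [  0,   2, 5/3]

Rank = 2 (number of non-zero pivot rows).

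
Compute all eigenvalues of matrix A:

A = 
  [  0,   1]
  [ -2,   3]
λ = 2, 1

tr(A) = 3, det(A) = 2
Characteristic polynomial: λ² - tr(A)λ + det(A) = λ² - 3λ + 2
λ² - 3λ + 2 = (λ - 1)(λ - 2)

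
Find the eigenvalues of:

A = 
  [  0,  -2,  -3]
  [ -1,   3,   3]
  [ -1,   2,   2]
λ = -1, 3 + 2√2, 3 - 2√2  (≈ -1, 5.828, 0.1716)

Characteristic polynomial: det(λI - A) = λ³ - 5λ² - 5λ + 1
Testing integer divisors of the constant term: p(-1) = 0, so (λ + 1) is a factor:
p(λ) = (λ + 1)(λ² - 6λ + 1)
λ² - 6λ + 1 = 0  ⇒  λ = (6 ± √((-6)² - 4·(1)))/2 = (6 ± √(32))/2
  = 3 + 2√2,  3 - 2√2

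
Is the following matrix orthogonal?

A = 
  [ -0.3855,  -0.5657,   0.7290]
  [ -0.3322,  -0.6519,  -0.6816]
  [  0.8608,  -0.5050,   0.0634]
Yes

AᵀA = 
  [  0.9999,  -0.0001,   0]
  [ -0.0001,   1,  -0.0001]
  [  0,  -0.0001,   1]
≈ I (equal to I up to the 4-dp rounding of the entries)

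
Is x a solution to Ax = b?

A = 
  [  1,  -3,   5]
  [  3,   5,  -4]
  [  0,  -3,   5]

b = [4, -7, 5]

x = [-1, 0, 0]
No

Ax = [-1, -3, 0] ≠ b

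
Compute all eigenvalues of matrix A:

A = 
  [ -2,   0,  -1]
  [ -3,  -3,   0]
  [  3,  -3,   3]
λ = 0, -1 + √7, -1 - √7  (≈ 0, 1.646, -3.646)

Characteristic polynomial: det(λI - A) = λ³ + 2λ² - 6λ
The constant term is 0, so λ = 0 is a root: p(λ) = λ(λ² + 2λ - 6)
λ² + 2λ - 6 = 0  ⇒  λ = (-2 ± √((2)² - 4·(-6)))/2 = (-2 ± √(28))/2
  = -1 + √7,  -1 - √7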